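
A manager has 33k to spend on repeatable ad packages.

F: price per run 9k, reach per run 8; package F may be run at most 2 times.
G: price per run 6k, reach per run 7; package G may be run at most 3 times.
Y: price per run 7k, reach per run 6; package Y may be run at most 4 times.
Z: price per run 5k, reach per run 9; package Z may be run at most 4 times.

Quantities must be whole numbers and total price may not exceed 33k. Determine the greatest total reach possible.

50

This is a bounded integer knapsack.
1×G, 1×Y, and 4×Z: price 33 ≤ 33, reach 1·7 + 1·6 + 4·9 = 49.
2×G and 4×Z: price 32 ≤ 33, reach 2·7 + 4·9 = 50.
Best is 50.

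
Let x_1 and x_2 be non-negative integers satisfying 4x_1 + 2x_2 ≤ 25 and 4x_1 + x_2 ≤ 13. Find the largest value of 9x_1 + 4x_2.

48

(x_1,x_2)=(0,12) is feasible, giving 48.
(x_1,x_2)=(0,11) is feasible, giving 44.
Maximum is 48 at (x_1,x_2)=(0,12).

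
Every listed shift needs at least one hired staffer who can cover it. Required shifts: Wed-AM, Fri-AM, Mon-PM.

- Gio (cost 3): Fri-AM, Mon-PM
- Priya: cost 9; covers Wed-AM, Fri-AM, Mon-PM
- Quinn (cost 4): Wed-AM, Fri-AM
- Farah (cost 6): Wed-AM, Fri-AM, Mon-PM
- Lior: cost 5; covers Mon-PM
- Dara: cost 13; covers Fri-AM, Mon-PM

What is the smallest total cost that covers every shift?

This is a weighted set-cover instance.
Farah alone covers Wed-AM, Fri-AM, Mon-PM — every shift.
Total cost: 6.

6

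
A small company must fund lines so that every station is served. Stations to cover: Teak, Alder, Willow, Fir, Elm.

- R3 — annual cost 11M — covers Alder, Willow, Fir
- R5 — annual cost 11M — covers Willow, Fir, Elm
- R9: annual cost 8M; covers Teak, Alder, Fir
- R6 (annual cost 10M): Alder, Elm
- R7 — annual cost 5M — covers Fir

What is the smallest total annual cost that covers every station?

Choose R5 and R9: together they cover Teak, Alder, Willow, Fir, Elm — every station.
Total annual cost: 11 + 8 = 19.
No cover costs less than 19.

19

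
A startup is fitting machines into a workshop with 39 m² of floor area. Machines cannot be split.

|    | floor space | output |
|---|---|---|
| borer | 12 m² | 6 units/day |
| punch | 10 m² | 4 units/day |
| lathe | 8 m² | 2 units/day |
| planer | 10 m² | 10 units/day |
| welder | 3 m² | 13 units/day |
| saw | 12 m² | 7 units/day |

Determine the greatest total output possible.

Treat it as a binary knapsack problem.
Take borer, planer, welder, and saw: floor space 12 + 10 + 3 + 12 = 37 ≤ 39, output 6 + 10 + 13 + 7 = 36.
No other feasible combination does better.

36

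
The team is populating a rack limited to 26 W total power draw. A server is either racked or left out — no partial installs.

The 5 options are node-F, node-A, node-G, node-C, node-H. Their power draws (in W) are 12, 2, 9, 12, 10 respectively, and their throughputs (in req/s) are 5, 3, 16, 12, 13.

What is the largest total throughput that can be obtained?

32

This is an integer program with binary decision variables.
node-A + node-G + node-H: power draw 2 + 9 + 10 = 21 ≤ 26, throughput 3 + 16 + 13 = 32.
node-A + node-G + node-C: power draw 2 + 9 + 12 = 23 ≤ 26, throughput 3 + 16 + 12 = 31.
Best is node-A, node-G, and node-H with total throughput 32.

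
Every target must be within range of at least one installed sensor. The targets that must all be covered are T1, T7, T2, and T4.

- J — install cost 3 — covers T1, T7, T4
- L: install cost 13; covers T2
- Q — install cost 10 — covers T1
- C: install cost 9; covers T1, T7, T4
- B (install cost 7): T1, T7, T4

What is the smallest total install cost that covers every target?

Choose J and L: together they cover T1, T7, T2, T4 — every target.
Total install cost: 3 + 13 = 16.
No cover costs less than 16.

16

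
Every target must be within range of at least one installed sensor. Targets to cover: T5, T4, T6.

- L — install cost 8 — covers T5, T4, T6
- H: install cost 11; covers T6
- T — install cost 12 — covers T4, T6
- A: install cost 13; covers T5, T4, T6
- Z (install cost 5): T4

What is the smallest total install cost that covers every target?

8

L alone covers T5, T4, T6 — every target.
Total install cost: 8.
No cover costs less than 8.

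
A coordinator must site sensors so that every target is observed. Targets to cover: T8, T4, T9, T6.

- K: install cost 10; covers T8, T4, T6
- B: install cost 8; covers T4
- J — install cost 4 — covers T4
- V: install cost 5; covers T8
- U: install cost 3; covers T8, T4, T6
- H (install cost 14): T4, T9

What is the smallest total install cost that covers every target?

17

Choose U and H: together they cover T8, T4, T9, T6 — every target.
Total install cost: 3 + 14 = 17.
No cover costs less than 17.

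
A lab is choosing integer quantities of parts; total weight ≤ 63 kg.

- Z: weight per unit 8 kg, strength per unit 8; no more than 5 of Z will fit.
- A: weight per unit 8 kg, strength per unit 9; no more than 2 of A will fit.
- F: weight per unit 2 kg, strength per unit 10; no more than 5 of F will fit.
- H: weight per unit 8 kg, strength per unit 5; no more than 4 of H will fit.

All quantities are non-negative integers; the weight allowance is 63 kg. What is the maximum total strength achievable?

100

5×Z, 1×A, and 5×F: weight 58 ≤ 63, strength 5·8 + 1·9 + 5·10 = 99.
4×Z, 2×A, and 5×F: weight 58 ≤ 63, strength 4·8 + 2·9 + 5·10 = 100.
Best is 100.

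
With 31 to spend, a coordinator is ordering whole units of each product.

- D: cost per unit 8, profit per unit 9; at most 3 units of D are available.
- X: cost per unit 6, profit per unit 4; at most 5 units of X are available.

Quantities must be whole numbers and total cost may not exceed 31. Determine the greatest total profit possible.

31

D has the best ratio (9/8); taking only D gives at most 3×9 = 27 (stopped by the cost limit).
Mixing does better — 3×D and 1×X: cost 30 ≤ 31, profit 3·9 + 1·4 = 31.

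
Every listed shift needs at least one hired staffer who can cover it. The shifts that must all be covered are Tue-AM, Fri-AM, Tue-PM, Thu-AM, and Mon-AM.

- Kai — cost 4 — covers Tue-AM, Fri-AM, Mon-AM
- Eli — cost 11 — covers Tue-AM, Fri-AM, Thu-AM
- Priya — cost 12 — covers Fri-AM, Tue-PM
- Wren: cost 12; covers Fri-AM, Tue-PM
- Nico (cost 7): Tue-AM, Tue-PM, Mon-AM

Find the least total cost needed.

18

The greedy cost-per-new-shift heuristic would pick Kai, Nico, and Eli for 22, but a cheaper cover exists.
Choose Eli and Nico: together they cover Tue-AM, Fri-AM, Tue-PM, Thu-AM, Mon-AM — every shift.
Total cost: 11 + 7 = 18.
No cover costs less than 18.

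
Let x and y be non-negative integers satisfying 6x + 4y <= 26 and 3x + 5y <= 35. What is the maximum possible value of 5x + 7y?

42

The continuous relaxation peaks at (0, 6.5) with value 45.50; rounding to a feasible lattice point costs some objective.
(x,y)=(0,6): 6·0+4·6=24≤26, 3·0+5·6=30≤35, objective 42.
(x,y)=(1,5): 6·1+4·5=26≤26, 3·1+5·5=28≤35, objective 40.
(x,y)=(0,5): 6·0+4·5=20≤26, 3·0+5·5=25≤35, objective 35.
No feasible integer point exceeds 42.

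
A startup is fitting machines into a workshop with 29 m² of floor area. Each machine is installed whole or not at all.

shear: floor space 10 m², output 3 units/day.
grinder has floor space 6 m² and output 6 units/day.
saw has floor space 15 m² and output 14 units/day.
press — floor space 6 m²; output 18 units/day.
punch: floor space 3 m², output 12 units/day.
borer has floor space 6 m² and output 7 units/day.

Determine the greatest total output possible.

44

grinder + press + punch + borer: floor space 6 + 6 + 3 + 6 = 21 ≤ 29, output 6 + 18 + 12 + 7 = 43.
saw + press + punch: floor space 15 + 6 + 3 = 24 ≤ 29, output 14 + 18 + 12 = 44.
shear + press + punch + borer: floor space 10 + 6 + 3 + 6 = 25 ≤ 29, output 3 + 18 + 12 + 7 = 40.
Best is saw, press, and punch with total output 44.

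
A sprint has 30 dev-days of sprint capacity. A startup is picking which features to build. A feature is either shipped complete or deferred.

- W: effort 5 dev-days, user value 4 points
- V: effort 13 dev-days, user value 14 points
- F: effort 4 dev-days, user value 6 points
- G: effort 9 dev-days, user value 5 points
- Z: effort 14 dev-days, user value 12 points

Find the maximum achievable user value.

26

Allowing fractional choices, the relaxed optimum would be about 31.1, but features are indivisible.
V + Z: effort 13 + 14 = 27 ≤ 30, user value 14 + 12 = 26.
V + F + G: effort 13 + 4 + 9 = 26 ≤ 30, user value 14 + 6 + 5 = 25.
Best is V and Z with total user value 26.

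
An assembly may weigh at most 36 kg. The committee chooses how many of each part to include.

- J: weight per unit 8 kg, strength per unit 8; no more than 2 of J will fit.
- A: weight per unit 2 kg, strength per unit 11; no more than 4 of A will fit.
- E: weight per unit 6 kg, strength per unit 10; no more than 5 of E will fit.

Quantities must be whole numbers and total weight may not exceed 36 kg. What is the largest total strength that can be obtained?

3×A and 5×E: weight 36 ≤ 36, strength 3·11 + 5·10 = 83.
4×A and 4×E: weight 32 ≤ 36, strength 4·11 + 4·10 = 84.
Best is 84.

84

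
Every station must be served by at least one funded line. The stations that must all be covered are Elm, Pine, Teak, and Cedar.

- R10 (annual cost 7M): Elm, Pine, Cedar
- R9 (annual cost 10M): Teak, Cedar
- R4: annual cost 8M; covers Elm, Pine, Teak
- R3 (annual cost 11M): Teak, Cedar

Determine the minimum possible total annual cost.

Choose R10 and R4: together they cover Elm, Pine, Teak, Cedar — every station.
Total annual cost: 7 + 8 = 15.
No cover costs less than 15.

15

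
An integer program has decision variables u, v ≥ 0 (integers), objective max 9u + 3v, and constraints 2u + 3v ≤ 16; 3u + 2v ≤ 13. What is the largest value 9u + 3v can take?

36

(u,v)=(4,0): 2·4+3·0=8≤16, 3·4+2·0=12≤13, objective 36.
(u,v)=(3,1): 2·3+3·1=9≤16, 3·3+2·1=11≤13, objective 30.
(u,v)=(3,0): 2·3+3·0=6≤16, 3·3+2·0=9≤13, objective 27.
No feasible integer point exceeds 36.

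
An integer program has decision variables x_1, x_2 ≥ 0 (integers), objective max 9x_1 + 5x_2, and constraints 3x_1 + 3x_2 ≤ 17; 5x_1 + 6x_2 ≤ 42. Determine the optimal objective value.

The continuous relaxation peaks at (5.67, 0) with value 51.00; rounding to a feasible lattice point costs some objective.
(x_1,x_2)=(5,0): 3·5+3·0=15≤17, 5·5+6·0=25≤42, objective 45.
(x_1,x_2)=(4,1): 3·4+3·1=15≤17, 5·4+6·1=26≤42, objective 41.
The best lattice point is (5,0), giving 45.

45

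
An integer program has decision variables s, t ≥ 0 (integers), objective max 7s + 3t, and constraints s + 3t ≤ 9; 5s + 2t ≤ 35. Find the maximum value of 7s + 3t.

(s,t)=(7,0): 1·7+3·0=7≤9, 5·7+2·0=35≤35, objective 49.
(s,t)=(6,1): 1·6+3·1=9≤9, 5·6+2·1=32≤35, objective 45.
(s,t)=(6,0): 1·6+3·0=6≤9, 5·6+2·0=30≤35, objective 42.
No feasible integer point exceeds 49.

49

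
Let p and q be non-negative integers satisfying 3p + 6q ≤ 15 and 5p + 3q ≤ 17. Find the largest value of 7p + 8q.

The continuous relaxation peaks at (2.71, 1.14) with value 28.14; rounding to a feasible lattice point costs some objective.
(p,q)=(1,2): 3·1+6·2=15≤15, 5·1+3·2=11≤17, objective 23.
(p,q)=(2,1): 3·2+6·1=12≤15, 5·2+3·1=13≤17, objective 22.
No feasible integer point exceeds 23.

23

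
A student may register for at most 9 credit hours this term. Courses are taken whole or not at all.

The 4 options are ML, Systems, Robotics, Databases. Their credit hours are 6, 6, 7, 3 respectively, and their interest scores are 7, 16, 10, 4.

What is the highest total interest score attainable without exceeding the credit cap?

Allowing fractional choices, the relaxed optimum would be about 20.3, but courses are indivisible.
Systems: credit hours 6 ≤ 9, interest score 16.
Systems + Databases: credit hours 6 + 3 = 9 ≤ 9, interest score 16 + 4 = 20.
ML + Databases: credit hours 6 + 3 = 9 ≤ 9, interest score 7 + 4 = 11.
Best is Systems and Databases with total interest score 20.

20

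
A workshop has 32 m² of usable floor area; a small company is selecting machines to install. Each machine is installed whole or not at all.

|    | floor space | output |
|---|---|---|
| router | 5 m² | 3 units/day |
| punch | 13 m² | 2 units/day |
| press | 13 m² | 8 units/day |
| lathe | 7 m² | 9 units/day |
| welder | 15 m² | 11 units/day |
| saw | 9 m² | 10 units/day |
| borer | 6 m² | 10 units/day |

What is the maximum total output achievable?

Allowing fractional choices, the relaxed optimum would be about 36.3, but machines are indivisible.
router + lathe + saw + borer: floor space 5 + 7 + 9 + 6 = 27 ≤ 32, output 3 + 9 + 10 + 10 = 32.
lathe + welder + borer: floor space 7 + 15 + 6 = 28 ≤ 32, output 9 + 11 + 10 = 30.
welder + saw + borer: floor space 15 + 9 + 6 = 30 ≤ 32, output 11 + 10 + 10 = 31.
Best is router, lathe, saw, and borer with total output 32.

32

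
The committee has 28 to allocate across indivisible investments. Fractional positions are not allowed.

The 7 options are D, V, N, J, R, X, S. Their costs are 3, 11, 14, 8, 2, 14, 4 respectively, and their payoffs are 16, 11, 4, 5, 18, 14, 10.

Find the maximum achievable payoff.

60

This is an integer program with binary decision variables.
D + V + J + R + S: cost 3 + 11 + 8 + 2 + 4 = 28 ≤ 28, payoff 16 + 11 + 5 + 18 + 10 = 60.
D + R + X + S: cost 3 + 2 + 14 + 4 = 23 ≤ 28, payoff 16 + 18 + 14 + 10 = 58.
Best is D, V, J, R, and S with total payoff 60.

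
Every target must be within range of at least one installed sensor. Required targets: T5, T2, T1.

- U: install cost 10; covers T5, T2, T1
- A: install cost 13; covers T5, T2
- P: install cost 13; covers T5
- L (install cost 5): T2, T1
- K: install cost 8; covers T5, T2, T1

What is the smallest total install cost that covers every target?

8

The greedy cost-per-new-target heuristic would pick L and K for 13, but a cheaper cover exists.
K alone covers T5, T2, T1 — every target.
Total install cost: 8.
No cover costs less than 8.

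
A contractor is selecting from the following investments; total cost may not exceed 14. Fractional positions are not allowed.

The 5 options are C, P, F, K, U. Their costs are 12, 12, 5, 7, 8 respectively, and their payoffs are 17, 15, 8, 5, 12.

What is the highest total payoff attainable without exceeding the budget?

This is a 0-1 knapsack instance.
Take F and U: cost 5 + 8 = 13 ≤ 14, payoff 8 + 12 = 20.
No other feasible combination does better.

20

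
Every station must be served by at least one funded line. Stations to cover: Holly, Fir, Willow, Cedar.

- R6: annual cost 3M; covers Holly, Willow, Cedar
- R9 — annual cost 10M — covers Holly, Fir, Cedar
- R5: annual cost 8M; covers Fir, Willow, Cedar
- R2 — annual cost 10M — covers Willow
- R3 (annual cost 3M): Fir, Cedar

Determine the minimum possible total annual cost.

This is an integer covering problem.
Choose R6 and R3: together they cover Holly, Fir, Willow, Cedar — every station.
Total annual cost: 3 + 3 = 6.
No cover costs less than 6.

6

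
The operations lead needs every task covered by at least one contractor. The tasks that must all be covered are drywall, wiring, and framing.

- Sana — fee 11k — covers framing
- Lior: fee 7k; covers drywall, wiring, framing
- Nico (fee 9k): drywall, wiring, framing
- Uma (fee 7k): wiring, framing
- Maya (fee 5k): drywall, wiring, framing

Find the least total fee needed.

5

Maya alone covers drywall, wiring, framing — every task.
Total fee: 5.
No cover costs less than 5.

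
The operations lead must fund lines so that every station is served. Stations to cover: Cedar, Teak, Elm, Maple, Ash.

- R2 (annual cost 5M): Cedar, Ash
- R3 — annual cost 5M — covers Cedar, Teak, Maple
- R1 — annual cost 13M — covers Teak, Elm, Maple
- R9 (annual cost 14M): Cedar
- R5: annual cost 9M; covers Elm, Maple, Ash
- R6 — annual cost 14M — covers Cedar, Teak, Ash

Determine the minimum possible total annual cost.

Choose R3 and R5: together they cover Cedar, Teak, Elm, Maple, Ash — every station.
Total annual cost: 5 + 9 = 14.
No cover costs less than 14.

14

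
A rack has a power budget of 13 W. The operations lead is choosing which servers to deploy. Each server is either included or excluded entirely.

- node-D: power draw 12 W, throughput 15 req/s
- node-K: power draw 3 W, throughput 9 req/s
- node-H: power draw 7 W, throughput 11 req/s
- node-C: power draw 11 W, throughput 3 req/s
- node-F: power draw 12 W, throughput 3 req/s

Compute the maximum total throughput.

Treat it as a binary knapsack problem.
Allowing fractional choices, the relaxed optimum would be about 23.8, but servers are indivisible.
node-D: power draw 12 ≤ 13, throughput 15.
node-K + node-H: power draw 3 + 7 = 10 ≤ 13, throughput 9 + 11 = 20.
Best is node-K and node-H with total throughput 20.

20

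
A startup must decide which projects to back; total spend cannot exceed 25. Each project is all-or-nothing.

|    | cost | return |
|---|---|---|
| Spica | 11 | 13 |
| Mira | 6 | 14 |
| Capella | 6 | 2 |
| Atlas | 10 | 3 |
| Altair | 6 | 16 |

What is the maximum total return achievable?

Allowing fractional choices, the relaxed optimum would be about 43.7, but projects are indivisible.
Mira + Atlas + Altair: cost 6 + 10 + 6 = 22 ≤ 25, return 14 + 3 + 16 = 33.
Spica + Mira + Altair: cost 11 + 6 + 6 = 23 ≤ 25, return 13 + 14 + 16 = 43.
Mira + Capella + Altair: cost 6 + 6 + 6 = 18 ≤ 25, return 14 + 2 + 16 = 32.
Best is Spica, Mira, and Altair with total return 43.

43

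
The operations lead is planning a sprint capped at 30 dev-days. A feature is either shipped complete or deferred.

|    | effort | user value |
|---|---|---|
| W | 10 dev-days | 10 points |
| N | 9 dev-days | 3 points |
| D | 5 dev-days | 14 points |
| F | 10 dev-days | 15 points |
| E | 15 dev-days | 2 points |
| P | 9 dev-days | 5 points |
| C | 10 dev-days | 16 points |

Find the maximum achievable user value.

D + F + C: effort 5 + 10 + 10 = 25 ≤ 30, user value 14 + 15 + 16 = 45.
W + D + C: effort 10 + 5 + 10 = 25 ≤ 30, user value 10 + 14 + 16 = 40.
W + F + C: effort 10 + 10 + 10 = 30 ≤ 30, user value 10 + 15 + 16 = 41.
Best is D, F, and C with total user value 45.

45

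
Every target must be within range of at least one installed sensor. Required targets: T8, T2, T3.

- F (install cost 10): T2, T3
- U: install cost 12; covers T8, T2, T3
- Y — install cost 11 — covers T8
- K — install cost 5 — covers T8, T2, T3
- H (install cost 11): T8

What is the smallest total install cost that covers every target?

5

K alone covers T8, T2, T3 — every target.
Total install cost: 5.
No cover costs less than 5.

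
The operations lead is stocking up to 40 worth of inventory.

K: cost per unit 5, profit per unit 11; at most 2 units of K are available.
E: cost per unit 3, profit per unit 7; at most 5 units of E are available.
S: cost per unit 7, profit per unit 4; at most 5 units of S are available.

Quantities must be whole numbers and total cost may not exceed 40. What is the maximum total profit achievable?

65

This is a bounded integer knapsack.
2×K, 5×E, and 1×S: cost 32 ≤ 40, profit 2·11 + 5·7 + 1·4 = 61.
2×K, 5×E, and 2×S: cost 39 ≤ 40, profit 2·11 + 5·7 + 2·4 = 65.
Best is 65.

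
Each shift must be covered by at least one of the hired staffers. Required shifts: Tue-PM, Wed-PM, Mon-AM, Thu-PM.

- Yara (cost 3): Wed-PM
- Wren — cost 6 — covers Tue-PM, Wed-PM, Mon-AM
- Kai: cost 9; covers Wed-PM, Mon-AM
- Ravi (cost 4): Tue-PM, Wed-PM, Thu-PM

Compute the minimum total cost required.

10

Choose Wren and Ravi: together they cover Tue-PM, Wed-PM, Mon-AM, Thu-PM — every shift.
Total cost: 6 + 4 = 10.
No cover costs less than 10.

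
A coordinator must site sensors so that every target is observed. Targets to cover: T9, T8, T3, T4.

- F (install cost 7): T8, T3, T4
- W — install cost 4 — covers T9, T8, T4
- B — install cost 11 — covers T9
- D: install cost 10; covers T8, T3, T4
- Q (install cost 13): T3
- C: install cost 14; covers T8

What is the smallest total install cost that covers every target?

11

This is an integer covering problem.
Choose F and W: together they cover T9, T8, T3, T4 — every target.
Total install cost: 7 + 4 = 11.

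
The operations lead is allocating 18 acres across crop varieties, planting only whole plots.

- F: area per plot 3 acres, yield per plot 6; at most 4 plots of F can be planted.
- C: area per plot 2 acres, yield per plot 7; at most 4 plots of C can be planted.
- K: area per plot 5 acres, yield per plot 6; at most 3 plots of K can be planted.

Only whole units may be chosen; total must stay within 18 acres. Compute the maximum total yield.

4×F and 3×C: area 18 ≤ 18, yield 4·6 + 3·7 = 45.
3×F and 4×C: area 17 ≤ 18, yield 3·6 + 4·7 = 46.
Best is 46.

46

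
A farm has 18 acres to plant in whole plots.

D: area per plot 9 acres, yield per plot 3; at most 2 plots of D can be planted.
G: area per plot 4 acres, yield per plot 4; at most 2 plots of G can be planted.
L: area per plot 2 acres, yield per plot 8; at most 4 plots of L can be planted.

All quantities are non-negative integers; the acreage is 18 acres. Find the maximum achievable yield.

40

Take 2×G and 4×L: area 16 ≤ 18, yield 2·4 + 4·8 = 40.
L has the best ratio (8/2) and is taken to its limit of 4; remaining capacity is filled optimally with the others.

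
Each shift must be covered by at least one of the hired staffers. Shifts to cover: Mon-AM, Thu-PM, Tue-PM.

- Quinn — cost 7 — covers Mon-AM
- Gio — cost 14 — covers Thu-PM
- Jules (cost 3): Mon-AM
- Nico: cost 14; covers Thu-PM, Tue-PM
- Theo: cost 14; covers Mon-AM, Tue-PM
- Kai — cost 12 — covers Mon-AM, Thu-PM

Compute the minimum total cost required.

Choose Jules and Nico: together they cover Mon-AM, Thu-PM, Tue-PM — every shift.
Total cost: 3 + 14 = 17.
No cover costs less than 17.

17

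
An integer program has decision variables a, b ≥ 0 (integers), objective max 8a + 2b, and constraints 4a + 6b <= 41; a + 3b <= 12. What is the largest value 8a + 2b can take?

The continuous relaxation peaks at (10.2, 0) with value 82.00; rounding to a feasible lattice point costs some objective.
(a,b)=(10,0): 4·10+6·0=40≤41, 1·10+3·0=10≤12, objective 80.
(a,b)=(9,0): 4·9+6·0=36≤41, 1·9+3·0=9≤12, objective 72.
The best lattice point is (10,0), giving 80.

80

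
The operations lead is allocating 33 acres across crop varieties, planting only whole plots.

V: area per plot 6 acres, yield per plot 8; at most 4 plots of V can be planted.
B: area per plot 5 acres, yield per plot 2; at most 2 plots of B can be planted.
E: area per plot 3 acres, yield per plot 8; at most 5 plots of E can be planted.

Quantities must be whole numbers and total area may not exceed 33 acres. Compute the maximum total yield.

64

E has the best ratio (8/3); taking only E gives at most 5×8 = 40 (stopped by the supply cap of 5).
Mixing does better — 3×V and 5×E: area 33 ≤ 33, yield 3·8 + 5·8 = 64.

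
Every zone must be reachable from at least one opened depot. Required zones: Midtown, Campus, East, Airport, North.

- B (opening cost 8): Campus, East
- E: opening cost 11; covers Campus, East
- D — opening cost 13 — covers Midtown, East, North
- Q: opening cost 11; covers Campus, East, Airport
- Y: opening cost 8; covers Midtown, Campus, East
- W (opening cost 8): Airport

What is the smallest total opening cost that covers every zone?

24

The greedy cost-per-new-zone heuristic would pick Y, W, and D for 29, but a cheaper cover exists.
Choose D and Q: together they cover Midtown, Campus, East, Airport, North — every zone.
Total opening cost: 13 + 11 = 24.
No cover costs less than 24.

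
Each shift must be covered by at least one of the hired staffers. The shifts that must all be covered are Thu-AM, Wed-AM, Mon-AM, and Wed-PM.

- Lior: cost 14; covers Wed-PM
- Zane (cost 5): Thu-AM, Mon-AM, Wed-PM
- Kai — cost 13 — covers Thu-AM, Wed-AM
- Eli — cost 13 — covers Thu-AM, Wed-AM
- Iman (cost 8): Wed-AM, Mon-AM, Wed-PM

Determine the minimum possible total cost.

13

This is an integer covering problem.
Choose Zane and Iman: together they cover Thu-AM, Wed-AM, Mon-AM, Wed-PM — every shift.
Total cost: 5 + 8 = 13.
No cover costs less than 13.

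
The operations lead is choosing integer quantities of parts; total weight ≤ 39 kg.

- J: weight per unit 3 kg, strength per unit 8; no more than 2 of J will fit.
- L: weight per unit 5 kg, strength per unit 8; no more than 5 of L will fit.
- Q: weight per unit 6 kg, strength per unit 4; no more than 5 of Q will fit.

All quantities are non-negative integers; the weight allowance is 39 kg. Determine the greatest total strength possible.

60

2×J, 4×L, and 2×Q: weight 38 ≤ 39, strength 2·8 + 4·8 + 2·4 = 56.
2×J, 5×L, and 1×Q: weight 37 ≤ 39, strength 2·8 + 5·8 + 1·4 = 60.
Best is 60.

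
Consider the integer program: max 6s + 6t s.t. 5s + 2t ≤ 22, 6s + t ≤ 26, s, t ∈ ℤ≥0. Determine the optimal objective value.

(s,t)=(0,11): 5·0+2·11=22≤22, 6·0+1·11=11≤26, objective 66.
(s,t)=(0,10): 5·0+2·10=20≤22, 6·0+1·10=10≤26, objective 60.
No feasible integer point exceeds 66.

66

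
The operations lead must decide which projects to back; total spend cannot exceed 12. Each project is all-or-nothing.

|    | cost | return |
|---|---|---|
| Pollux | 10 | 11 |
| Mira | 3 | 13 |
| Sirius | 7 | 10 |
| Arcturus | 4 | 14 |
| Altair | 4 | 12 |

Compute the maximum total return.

39

Mira + Arcturus + Altair: cost 3 + 4 + 4 = 11 ≤ 12, return 13 + 14 + 12 = 39.
Mira + Arcturus: cost 3 + 4 = 7 ≤ 12, return 13 + 14 = 27.
Best is Mira, Arcturus, and Altair with total return 39.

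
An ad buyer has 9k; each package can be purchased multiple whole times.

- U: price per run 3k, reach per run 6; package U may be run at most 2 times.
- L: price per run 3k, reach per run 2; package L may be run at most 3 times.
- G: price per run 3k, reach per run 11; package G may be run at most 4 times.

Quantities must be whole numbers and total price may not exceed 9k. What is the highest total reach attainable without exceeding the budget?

G has the best ratio (11/3); taking only G gives at most 3×11 = 33 (stopped by the price limit).
Optimal: 3×G: price 9 ≤ 9, reach 3·11 = 33.

33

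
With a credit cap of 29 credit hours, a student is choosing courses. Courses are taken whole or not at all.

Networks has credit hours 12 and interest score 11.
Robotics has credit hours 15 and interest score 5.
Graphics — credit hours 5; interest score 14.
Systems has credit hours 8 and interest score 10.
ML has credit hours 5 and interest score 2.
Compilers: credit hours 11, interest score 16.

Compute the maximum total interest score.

42

Take Graphics, Systems, ML, and Compilers: credit hours 5 + 8 + 5 + 11 = 29 ≤ 29, interest score 14 + 10 + 2 + 16 = 42.
No other feasible combination does better.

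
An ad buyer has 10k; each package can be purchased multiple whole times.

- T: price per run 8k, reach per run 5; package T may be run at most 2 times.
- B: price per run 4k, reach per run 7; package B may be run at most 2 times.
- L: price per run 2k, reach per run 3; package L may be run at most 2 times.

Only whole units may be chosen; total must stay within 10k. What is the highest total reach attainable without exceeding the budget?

17

2×B: price 8 ≤ 10, reach 2·7 = 14.
2×B and 1×L: price 10 ≤ 10, reach 2·7 + 1·3 = 17.
Best is 17.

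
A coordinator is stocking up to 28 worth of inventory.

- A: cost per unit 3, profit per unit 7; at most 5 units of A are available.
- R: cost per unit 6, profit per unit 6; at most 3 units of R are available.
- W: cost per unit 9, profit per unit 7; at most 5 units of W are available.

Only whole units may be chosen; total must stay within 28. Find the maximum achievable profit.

47

5×A and 2×R: cost 27 ≤ 28, profit 5·7 + 2·6 = 47.
5×A and 1×W: cost 24 ≤ 28, profit 5·7 + 1·7 = 42.
Best is 47.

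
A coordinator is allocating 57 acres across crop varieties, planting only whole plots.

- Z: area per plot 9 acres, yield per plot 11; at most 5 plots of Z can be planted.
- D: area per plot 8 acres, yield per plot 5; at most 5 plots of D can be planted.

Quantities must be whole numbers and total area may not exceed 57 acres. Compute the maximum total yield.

Take 5×Z and 1×D: area 53 ≤ 57, yield 5·11 + 1·5 = 60.
Z has the best ratio (11/9) and is taken to its limit of 5; remaining capacity is filled optimally with the others.

60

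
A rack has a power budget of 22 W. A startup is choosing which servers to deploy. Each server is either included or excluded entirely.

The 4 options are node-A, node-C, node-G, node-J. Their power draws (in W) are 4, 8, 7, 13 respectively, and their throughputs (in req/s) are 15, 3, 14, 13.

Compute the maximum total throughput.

Treat it as a binary knapsack problem.
Allowing fractional choices, the relaxed optimum would be about 40.0, but servers are indivisible.
node-A + node-C + node-G: power draw 4 + 8 + 7 = 19 ≤ 22, throughput 15 + 3 + 14 = 32.
node-A + node-G: power draw 4 + 7 = 11 ≤ 22, throughput 15 + 14 = 29.
Best is node-A, node-C, and node-G with total throughput 32.

32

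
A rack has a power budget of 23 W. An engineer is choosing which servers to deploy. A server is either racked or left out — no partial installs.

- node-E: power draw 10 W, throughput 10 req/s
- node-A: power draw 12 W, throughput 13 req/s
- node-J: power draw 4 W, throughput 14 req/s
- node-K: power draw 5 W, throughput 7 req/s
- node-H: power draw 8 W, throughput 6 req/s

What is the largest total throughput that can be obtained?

34

Allowing fractional choices, the relaxed optimum would be about 36.0, but servers are indivisible.
node-E + node-J + node-K: power draw 10 + 4 + 5 = 19 ≤ 23, throughput 10 + 14 + 7 = 31.
node-A + node-J + node-K: power draw 12 + 4 + 5 = 21 ≤ 23, throughput 13 + 14 + 7 = 34.
Best is node-A, node-J, and node-K with total throughput 34.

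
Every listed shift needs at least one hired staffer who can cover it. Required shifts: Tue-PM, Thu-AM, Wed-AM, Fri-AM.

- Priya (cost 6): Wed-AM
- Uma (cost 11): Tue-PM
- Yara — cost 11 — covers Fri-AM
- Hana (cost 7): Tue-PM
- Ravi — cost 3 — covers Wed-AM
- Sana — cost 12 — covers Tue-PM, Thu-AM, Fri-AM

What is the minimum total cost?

This is a weighted set-cover instance.
Choose Ravi and Sana: together they cover Tue-PM, Thu-AM, Wed-AM, Fri-AM — every shift.
Total cost: 3 + 12 = 15.
No cover costs less than 15.

15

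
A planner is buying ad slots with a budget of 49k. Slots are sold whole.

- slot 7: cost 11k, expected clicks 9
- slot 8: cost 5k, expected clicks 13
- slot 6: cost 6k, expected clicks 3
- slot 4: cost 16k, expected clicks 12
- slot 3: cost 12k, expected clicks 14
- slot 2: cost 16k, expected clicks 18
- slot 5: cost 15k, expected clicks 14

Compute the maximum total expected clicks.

59

Take slot 8, slot 3, slot 2, and slot 5: cost 5 + 12 + 16 + 15 = 48 ≤ 49, expected clicks 13 + 14 + 18 + 14 = 59.
No other feasible combination does better.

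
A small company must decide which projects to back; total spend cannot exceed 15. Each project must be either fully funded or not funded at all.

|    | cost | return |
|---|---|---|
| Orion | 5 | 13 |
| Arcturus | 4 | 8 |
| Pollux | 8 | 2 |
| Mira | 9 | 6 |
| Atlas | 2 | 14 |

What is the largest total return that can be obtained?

Treat it as a binary knapsack problem.
Allowing fractional choices, the relaxed optimum would be about 37.7, but projects are indivisible.
Orion + Pollux + Atlas: cost 5 + 8 + 2 = 15 ≤ 15, return 13 + 2 + 14 = 29.
Orion + Arcturus + Atlas: cost 5 + 4 + 2 = 11 ≤ 15, return 13 + 8 + 14 = 35.
Arcturus + Mira + Atlas: cost 4 + 9 + 2 = 15 ≤ 15, return 8 + 6 + 14 = 28.
Best is Orion, Arcturus, and Atlas with total return 35.

35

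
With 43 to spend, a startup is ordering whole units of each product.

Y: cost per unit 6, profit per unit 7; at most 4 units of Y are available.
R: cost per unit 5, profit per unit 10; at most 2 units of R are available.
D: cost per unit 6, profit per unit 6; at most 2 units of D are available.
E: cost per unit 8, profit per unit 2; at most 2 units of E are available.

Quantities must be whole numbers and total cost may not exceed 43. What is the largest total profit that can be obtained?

This is a bounded integer knapsack.
R has the best ratio (10/5); taking only R gives at most 2×10 = 20 (stopped by the supply cap of 2).
Mixing does better — 4×Y, 2×R, and 1×D: cost 40 ≤ 43, profit 4·7 + 2·10 + 1·6 = 54.

54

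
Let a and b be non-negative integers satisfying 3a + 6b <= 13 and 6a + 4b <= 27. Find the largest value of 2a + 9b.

18

(a,b)=(0,2) is feasible, giving 18.
(a,b)=(1,1) is feasible, giving 11.
(a,b)=(0,1) is feasible, giving 9.
Maximum is 18 at (a,b)=(0,2).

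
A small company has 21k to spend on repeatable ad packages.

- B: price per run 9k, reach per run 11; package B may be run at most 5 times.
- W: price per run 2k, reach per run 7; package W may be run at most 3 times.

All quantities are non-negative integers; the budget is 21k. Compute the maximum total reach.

W has the best ratio (7/2); taking only W gives at most 3×7 = 21 (stopped by the supply cap of 3).
Mixing does better — 1×B and 3×W: price 15 ≤ 21, reach 1·11 + 3·7 = 32.

32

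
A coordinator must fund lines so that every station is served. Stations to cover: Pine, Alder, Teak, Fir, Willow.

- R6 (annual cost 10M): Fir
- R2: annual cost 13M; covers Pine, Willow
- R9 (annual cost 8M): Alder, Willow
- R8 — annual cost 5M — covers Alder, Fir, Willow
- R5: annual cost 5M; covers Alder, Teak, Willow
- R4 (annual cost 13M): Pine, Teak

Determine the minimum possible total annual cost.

18

The greedy cost-per-new-station heuristic would pick R8, R5, and R2 for 23, but a cheaper cover exists.
Choose R8 and R4: together they cover Pine, Alder, Teak, Fir, Willow — every station.
Total annual cost: 5 + 13 = 18.
No cover costs less than 18.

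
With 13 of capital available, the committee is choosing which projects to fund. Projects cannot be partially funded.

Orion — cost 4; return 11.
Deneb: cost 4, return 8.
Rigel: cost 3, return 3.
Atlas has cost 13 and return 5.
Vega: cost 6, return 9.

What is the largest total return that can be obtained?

Orion + Rigel + Vega: cost 4 + 3 + 6 = 13 ≤ 13, return 11 + 3 + 9 = 23.
Orion + Deneb + Rigel: cost 4 + 4 + 3 = 11 ≤ 13, return 11 + 8 + 3 = 22.
Best is Orion, Rigel, and Vega with total return 23.

23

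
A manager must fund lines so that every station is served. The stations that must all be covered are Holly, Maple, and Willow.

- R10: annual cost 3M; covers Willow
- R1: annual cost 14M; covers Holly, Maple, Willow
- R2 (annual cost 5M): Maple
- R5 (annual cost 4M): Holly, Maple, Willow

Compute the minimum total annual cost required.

4

R5 alone covers Holly, Maple, Willow — every station.
Total annual cost: 4.
No cover costs less than 4.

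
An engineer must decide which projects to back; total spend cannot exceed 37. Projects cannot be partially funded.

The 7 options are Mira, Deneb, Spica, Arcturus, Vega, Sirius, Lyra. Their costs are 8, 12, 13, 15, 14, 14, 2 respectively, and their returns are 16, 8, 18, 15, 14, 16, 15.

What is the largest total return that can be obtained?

Mira + Spica + Vega + Lyra: cost 8 + 13 + 14 + 2 = 37 ≤ 37, return 16 + 18 + 14 + 15 = 63.
Mira + Spica + Sirius + Lyra: cost 8 + 13 + 14 + 2 = 37 ≤ 37, return 16 + 18 + 16 + 15 = 65.
Best is Mira, Spica, Sirius, and Lyra with total return 65.

65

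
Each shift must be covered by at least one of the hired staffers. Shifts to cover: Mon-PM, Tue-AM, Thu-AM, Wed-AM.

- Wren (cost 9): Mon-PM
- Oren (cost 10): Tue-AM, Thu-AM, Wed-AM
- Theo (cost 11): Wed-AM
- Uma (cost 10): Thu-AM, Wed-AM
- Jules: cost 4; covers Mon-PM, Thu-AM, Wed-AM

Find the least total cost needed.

14

Choose Oren and Jules: together they cover Mon-PM, Tue-AM, Thu-AM, Wed-AM — every shift.
Total cost: 10 + 4 = 14.
No cover costs less than 14.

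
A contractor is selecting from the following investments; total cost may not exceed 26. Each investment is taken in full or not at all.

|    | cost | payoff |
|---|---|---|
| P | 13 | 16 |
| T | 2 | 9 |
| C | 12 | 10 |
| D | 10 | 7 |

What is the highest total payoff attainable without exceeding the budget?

32

Take P, T, and D: cost 13 + 2 + 10 = 25 ≤ 26, payoff 16 + 9 + 7 = 32.
No other feasible combination does better.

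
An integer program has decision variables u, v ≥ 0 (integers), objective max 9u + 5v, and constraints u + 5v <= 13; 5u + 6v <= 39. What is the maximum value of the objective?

63

Relaxing integrality, the LP optimum is 70.20 at (u,v) = (7.8, 0), which is not an integer point.
(u,v)=(7,0): 1·7+5·0=7≤13, 5·7+6·0=35≤39, objective 63.
(u,v)=(6,1): 1·6+5·1=11≤13, 5·6+6·1=36≤39, objective 59.
No feasible integer point exceeds 63.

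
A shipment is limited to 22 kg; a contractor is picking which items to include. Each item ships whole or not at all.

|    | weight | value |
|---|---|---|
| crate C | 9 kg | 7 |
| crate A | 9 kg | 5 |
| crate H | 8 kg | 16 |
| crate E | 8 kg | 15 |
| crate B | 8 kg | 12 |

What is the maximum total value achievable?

Treat it as a binary knapsack problem.
crate H + crate E: weight 8 + 8 = 16 ≤ 22, value 16 + 15 = 31.
crate H + crate B: weight 8 + 8 = 16 ≤ 22, value 16 + 12 = 28.
Best is crate H and crate E with total value 31.

31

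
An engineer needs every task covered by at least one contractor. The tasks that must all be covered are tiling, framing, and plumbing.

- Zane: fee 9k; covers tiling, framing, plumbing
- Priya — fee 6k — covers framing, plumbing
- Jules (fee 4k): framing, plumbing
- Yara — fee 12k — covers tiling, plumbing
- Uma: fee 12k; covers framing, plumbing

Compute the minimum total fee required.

The greedy cost-per-new-task heuristic would pick Jules and Zane for 13, but a cheaper cover exists.
Zane alone covers tiling, framing, plumbing — every task.
Total fee: 9.
No cover costs less than 9.

9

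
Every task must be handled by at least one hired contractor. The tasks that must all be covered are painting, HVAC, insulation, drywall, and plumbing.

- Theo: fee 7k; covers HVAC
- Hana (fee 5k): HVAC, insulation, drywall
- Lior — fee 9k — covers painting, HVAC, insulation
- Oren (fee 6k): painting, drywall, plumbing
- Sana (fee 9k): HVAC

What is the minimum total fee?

Choose Hana and Oren: together they cover painting, HVAC, insulation, drywall, plumbing — every task.
Total fee: 5 + 6 = 11.
No cover costs less than 11.

11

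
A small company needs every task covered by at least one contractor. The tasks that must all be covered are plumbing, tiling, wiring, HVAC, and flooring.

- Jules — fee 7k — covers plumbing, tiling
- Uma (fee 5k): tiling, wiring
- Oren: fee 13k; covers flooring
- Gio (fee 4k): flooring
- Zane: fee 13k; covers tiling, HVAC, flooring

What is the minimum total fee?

25

Choose Jules, Uma, and Zane: together they cover plumbing, tiling, wiring, HVAC, flooring — every task.
Total fee: 7 + 5 + 13 = 25.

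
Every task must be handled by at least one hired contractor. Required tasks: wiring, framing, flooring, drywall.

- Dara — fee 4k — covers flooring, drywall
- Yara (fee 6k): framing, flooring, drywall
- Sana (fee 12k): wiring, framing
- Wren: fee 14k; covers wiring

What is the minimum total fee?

This is a weighted set-cover instance.
The greedy cost-per-new-task heuristic would pick Dara, Yara, and Sana for 22, but a cheaper cover exists.
Choose Dara and Sana: together they cover wiring, framing, flooring, drywall — every task.
Total fee: 4 + 12 = 16.
No cover costs less than 16.

16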